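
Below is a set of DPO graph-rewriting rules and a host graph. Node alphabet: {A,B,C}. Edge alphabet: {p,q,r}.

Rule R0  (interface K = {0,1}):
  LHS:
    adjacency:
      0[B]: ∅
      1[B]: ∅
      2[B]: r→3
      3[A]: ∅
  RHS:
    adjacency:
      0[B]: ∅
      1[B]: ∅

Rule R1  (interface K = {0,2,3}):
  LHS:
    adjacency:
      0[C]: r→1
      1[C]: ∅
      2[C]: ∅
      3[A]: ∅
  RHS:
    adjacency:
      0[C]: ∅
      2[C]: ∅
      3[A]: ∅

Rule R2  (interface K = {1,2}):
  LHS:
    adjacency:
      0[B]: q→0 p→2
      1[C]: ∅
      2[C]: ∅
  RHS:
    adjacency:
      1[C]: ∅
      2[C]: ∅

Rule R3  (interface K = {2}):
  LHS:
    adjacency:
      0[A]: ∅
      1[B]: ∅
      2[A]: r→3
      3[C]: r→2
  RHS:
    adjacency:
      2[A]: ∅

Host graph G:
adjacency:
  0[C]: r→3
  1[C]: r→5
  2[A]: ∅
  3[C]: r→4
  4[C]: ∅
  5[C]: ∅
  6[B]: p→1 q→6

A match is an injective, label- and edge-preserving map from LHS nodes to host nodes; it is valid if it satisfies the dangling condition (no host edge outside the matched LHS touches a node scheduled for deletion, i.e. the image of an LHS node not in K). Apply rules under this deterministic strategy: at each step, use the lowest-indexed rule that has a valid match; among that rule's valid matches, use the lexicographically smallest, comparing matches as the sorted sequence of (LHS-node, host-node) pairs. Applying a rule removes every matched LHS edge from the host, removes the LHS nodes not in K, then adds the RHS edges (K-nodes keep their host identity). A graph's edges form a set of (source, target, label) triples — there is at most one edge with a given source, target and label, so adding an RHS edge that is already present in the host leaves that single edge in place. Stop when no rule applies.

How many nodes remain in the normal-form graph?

Answer: 3

Derivation:
initial: |V|=7 |E|=5  E = 0-r->3 1-r->5 3-r->4 6-p->1 6-q->6
step 1: apply R1 at {0↦1, 1↦5, 2↦0, 3↦2}  → |V|=6 |E|=4  E = 0-r->3 3-r->4 6-p->1 6-q->6
step 2: apply R1 at {0↦3, 1↦4, 2↦0, 3↦2}  → |V|=5 |E|=3  E = 0-r->3 6-p->1 6-q->6
step 3: apply R1 at {0↦0, 1↦3, 2↦1, 3↦2}  → |V|=4 |E|=2  E = 6-p->1 6-q->6
step 4: apply R2 at {0↦6, 1↦0, 2↦1}  → |V|=3 |E|=0  E = ∅
halt: no rule applies after step 4
NF nodes: {0:C, 1:C, 2:A}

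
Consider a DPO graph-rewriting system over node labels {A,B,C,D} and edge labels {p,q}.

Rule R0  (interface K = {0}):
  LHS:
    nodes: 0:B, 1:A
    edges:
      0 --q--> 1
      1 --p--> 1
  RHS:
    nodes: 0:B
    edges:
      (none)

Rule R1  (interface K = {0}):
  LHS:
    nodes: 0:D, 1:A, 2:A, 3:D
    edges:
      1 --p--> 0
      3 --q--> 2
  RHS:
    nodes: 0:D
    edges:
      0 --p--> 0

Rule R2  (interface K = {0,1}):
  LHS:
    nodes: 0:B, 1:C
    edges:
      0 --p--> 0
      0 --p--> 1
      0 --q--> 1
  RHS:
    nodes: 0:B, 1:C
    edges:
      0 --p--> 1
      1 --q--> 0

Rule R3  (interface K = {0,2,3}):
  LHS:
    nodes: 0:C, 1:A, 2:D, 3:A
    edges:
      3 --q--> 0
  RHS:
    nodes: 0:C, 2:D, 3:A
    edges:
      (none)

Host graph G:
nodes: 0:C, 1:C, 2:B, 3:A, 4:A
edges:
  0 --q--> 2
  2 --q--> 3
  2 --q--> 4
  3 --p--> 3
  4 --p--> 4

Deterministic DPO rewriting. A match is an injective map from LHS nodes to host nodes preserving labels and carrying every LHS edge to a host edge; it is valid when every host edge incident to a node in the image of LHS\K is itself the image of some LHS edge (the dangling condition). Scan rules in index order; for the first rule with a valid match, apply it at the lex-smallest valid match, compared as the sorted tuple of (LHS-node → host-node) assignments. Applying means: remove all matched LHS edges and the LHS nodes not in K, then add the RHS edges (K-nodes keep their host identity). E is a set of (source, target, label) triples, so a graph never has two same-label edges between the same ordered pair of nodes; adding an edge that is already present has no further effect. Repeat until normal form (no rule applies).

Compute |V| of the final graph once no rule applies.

Answer: 3

Derivation:
start.  V:5 E:5  edges: 0-q->2 2-q->3 2-q->4 3-p->3 4-p->4
1. fire R0 via {0↦2, 1↦3}  →  V:4 E:3  edges: 0-q->2 2-q->4 4-p->4
2. fire R0 via {0↦2, 1↦4}  →  V:3 E:1  edges: 0-q->2
final graph: no rule applies after step 2
NF nodes: {0:C, 1:C, 2:B}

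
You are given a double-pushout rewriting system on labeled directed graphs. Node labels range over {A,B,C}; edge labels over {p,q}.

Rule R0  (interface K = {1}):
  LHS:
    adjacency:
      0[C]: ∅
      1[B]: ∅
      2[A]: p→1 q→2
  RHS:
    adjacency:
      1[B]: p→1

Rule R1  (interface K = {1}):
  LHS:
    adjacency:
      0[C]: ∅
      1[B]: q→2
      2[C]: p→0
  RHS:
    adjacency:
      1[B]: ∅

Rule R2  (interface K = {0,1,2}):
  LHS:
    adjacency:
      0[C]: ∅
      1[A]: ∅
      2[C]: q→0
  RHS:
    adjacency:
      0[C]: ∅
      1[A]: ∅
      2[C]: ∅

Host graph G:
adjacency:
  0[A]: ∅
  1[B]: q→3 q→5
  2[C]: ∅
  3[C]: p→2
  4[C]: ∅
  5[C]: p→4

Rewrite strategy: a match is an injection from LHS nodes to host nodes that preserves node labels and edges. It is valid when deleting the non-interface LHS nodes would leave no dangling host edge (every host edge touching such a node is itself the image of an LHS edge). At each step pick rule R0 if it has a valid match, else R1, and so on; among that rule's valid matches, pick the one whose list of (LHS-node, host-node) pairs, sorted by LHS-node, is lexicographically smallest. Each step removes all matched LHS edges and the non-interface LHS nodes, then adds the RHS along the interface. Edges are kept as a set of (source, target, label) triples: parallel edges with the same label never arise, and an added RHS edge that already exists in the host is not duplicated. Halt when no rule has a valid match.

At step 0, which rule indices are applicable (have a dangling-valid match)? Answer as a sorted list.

Answer: [R1]

Derivation:
R0: no valid match — LHS pattern not found
R1: 2 valid matches — {0↦2, 1↦1, 2↦3}, {0↦4, 1↦1, 2↦5}
R2: no valid match — LHS pattern not found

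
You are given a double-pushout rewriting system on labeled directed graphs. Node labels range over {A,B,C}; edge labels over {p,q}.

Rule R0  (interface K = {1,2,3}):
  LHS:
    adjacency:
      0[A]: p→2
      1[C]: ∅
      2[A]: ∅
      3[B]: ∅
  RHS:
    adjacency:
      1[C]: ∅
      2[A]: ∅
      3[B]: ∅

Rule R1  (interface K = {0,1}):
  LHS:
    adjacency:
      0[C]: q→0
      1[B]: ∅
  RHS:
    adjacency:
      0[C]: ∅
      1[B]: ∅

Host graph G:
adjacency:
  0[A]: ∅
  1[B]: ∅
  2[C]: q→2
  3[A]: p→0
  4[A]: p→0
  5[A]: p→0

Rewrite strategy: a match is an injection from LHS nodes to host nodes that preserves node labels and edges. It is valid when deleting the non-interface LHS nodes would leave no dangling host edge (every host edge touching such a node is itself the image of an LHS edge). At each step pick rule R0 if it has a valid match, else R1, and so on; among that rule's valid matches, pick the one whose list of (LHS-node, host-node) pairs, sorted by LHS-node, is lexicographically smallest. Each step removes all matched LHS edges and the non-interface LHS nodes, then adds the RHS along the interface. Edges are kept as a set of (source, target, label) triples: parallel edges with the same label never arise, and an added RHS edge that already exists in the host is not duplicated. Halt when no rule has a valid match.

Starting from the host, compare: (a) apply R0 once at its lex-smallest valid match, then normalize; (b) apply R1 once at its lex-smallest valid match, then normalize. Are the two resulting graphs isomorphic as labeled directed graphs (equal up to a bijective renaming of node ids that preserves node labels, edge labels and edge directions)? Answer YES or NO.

branch R0-first: apply at {0↦3, 1↦2, 2↦0, 3↦1} → |E|=3, then 3 more step(s) → NF |V|=3 |E|=0 V={0:A, 1:B, 2:C} E=∅
branch R1-first: apply at {0↦2, 1↦1} → |E|=3, then 3 more step(s) → NF |V|=3 |E|=0 V={0:A, 1:B, 2:C} E=∅
graphs isomorphic (equal up to label-preserving node renaming)

Answer: YES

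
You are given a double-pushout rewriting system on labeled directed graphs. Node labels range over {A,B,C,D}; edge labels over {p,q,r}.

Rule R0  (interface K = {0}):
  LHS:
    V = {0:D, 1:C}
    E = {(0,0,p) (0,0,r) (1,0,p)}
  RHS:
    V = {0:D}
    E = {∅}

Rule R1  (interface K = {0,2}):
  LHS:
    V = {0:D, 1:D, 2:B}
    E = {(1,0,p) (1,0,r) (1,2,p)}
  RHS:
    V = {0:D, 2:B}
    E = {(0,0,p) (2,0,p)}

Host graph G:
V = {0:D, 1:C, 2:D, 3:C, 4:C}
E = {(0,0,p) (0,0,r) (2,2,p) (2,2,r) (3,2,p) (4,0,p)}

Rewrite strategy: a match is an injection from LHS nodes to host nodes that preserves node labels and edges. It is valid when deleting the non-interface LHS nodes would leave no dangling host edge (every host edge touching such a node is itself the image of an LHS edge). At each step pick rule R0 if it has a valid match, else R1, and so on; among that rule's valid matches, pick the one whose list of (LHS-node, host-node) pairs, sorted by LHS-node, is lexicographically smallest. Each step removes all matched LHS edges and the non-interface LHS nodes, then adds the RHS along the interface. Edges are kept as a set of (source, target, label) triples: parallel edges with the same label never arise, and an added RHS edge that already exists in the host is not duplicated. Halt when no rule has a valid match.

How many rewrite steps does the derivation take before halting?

Answer: 2

Rewrite trace:
initial: |V|=5 |E|=6  E = 0-p->0 0-r->0 2-p->2 2-r->2 3-p->2 4-p->0
step 1: apply R0 at {0↦0, 1↦4}  → |V|=4 |E|=3  E = 2-p->2 2-r->2 3-p->2
step 2: apply R0 at {0↦2, 1↦3}  → |V|=3 |E|=0  E = ∅
halt: no rule applies after step 2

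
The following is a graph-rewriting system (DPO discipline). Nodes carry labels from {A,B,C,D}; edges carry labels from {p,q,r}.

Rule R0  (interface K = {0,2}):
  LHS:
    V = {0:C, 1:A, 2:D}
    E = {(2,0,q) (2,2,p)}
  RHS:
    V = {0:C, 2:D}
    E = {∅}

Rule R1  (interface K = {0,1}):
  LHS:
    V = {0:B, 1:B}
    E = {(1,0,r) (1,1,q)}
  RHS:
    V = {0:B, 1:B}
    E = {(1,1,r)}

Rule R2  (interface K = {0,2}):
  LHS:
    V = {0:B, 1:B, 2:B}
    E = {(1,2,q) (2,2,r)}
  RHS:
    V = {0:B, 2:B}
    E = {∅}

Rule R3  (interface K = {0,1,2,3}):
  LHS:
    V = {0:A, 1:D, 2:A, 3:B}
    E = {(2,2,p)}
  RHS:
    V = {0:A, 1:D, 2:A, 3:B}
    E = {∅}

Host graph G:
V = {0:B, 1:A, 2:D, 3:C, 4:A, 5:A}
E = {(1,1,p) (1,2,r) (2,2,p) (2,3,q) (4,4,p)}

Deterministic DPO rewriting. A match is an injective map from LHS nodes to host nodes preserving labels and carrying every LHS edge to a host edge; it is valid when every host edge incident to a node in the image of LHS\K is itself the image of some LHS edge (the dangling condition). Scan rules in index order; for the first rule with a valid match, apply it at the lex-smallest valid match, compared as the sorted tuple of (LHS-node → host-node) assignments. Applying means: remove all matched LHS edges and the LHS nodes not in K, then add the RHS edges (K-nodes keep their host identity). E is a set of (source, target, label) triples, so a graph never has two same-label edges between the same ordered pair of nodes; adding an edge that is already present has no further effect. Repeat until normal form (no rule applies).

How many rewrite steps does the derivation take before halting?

[0] host  ⇒  6 nodes, 5 edges  {1-p->1 1-r->2 2-p->2 2-q->3 4-p->4}
[1] R0 @ {0↦3, 1↦5, 2↦2}  ⇒  5 nodes, 3 edges  {1-p->1 1-r->2 4-p->4}
[2] R3 @ {0↦1, 1↦2, 2↦4, 3↦0}  ⇒  5 nodes, 2 edges  {1-p->1 1-r->2}
[3] R3 @ {0↦4, 1↦2, 2↦1, 3↦0}  ⇒  5 nodes, 1 edges  {1-r->2}
final graph: no rule applies after step 3

Answer: 3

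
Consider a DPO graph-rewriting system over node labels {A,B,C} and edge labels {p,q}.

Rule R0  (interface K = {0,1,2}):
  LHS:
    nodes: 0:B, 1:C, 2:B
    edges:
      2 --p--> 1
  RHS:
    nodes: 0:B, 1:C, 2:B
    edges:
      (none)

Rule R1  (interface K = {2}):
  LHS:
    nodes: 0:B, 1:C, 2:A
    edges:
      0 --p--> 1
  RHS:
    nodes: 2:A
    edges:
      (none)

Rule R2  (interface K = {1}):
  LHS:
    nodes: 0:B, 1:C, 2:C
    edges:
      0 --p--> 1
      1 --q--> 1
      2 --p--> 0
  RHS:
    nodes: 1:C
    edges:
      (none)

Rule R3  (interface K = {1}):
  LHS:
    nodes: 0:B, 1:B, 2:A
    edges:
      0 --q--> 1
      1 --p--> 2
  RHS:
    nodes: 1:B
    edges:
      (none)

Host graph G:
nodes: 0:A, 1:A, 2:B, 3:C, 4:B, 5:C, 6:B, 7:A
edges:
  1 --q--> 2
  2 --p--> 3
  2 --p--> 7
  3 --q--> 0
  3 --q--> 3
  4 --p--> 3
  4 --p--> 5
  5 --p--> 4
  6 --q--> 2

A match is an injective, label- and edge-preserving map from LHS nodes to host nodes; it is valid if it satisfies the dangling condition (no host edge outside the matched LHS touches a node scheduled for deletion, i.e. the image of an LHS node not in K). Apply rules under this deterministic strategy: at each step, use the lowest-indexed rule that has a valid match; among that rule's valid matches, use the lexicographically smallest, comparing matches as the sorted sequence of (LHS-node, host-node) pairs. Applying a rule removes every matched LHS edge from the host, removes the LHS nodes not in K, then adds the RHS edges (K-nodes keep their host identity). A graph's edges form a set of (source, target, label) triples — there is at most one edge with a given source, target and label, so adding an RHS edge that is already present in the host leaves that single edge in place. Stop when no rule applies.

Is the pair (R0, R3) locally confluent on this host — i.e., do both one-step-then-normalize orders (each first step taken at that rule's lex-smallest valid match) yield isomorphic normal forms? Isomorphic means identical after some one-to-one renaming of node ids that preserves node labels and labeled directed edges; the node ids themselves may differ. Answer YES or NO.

branch R0-first: apply at {0↦2, 1↦3, 2↦4} → |E|=8, then 3 more step(s) → NF |V|=6 |E|=4 V={0:A, 1:A, 2:B, 3:C, 4:B, 5:C} E=1-q->2 3-q->0 3-q->3 5-p->4
branch R3-first: apply at {0↦6, 1↦2, 2↦7} → |E|=7, then 3 more step(s) → NF |V|=6 |E|=4 V={0:A, 1:A, 2:B, 3:C, 4:B, 5:C} E=1-q->2 3-q->0 3-q->3 5-p->4
graphs isomorphic (equal up to label-preserving node renaming)

Answer: YES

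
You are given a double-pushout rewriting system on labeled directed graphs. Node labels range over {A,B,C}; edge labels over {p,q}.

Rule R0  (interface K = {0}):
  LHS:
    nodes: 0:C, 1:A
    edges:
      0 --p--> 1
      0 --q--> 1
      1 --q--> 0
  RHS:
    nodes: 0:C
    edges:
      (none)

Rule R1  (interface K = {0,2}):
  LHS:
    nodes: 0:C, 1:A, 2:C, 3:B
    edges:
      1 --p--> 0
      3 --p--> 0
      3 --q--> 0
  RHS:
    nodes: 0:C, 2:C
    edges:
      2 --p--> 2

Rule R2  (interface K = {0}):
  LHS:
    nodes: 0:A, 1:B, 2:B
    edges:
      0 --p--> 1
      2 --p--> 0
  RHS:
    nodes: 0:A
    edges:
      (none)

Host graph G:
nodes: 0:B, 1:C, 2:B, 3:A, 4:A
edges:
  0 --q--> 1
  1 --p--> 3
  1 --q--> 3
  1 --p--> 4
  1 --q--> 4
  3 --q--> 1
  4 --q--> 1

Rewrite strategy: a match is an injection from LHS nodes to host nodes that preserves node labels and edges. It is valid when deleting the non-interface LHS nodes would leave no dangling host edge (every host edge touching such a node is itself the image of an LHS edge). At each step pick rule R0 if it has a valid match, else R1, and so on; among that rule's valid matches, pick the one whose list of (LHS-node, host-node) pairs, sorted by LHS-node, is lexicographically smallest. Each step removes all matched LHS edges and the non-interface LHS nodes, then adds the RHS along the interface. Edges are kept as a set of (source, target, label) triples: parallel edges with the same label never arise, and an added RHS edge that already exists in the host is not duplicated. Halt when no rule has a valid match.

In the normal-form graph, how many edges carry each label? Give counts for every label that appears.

[0] host  ⇒  5 nodes, 7 edges  {0-q->1 1-p->3 1-q->3 1-p->4 1-q->4 3-q->1 4-q->1}
[1] R0 @ {0↦1, 1↦3}  ⇒  4 nodes, 4 edges  {0-q->1 1-p->4 1-q->4 4-q->1}
[2] R0 @ {0↦1, 1↦4}  ⇒  3 nodes, 1 edges  {0-q->1}
final graph: no rule applies after step 2
NF edges: [(0, 1, 'q')]

Answer: q:1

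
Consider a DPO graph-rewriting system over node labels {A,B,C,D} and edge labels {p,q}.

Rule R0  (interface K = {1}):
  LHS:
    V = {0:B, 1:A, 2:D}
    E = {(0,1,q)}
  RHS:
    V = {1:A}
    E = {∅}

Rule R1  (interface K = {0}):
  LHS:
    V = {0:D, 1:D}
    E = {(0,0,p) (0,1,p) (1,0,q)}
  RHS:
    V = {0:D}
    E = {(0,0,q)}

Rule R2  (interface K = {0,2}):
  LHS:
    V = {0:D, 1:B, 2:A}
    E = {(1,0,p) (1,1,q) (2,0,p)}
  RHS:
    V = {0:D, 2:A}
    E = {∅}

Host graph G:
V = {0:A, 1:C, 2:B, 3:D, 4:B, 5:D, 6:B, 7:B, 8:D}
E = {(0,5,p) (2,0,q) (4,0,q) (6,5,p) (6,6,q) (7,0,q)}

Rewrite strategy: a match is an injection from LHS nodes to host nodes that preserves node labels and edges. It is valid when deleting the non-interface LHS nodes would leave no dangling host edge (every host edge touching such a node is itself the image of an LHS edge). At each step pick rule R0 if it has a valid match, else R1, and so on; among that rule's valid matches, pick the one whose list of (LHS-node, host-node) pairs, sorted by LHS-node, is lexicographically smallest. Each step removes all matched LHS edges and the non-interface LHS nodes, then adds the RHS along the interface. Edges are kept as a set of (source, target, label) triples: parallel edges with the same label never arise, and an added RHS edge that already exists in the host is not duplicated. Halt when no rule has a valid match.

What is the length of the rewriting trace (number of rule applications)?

Answer: 4

Derivation:
[0] host  ⇒  9 nodes, 6 edges  {0-p->5 2-q->0 4-q->0 6-p->5 6-q->6 7-q->0}
[1] R0 @ {0↦2, 1↦0, 2↦3}  ⇒  7 nodes, 5 edges  {0-p->5 4-q->0 6-p->5 6-q->6 7-q->0}
[2] R0 @ {0↦4, 1↦0, 2↦8}  ⇒  5 nodes, 4 edges  {0-p->5 6-p->5 6-q->6 7-q->0}
[3] R2 @ {0↦5, 1↦6, 2↦0}  ⇒  4 nodes, 1 edges  {7-q->0}
[4] R0 @ {0↦7, 1↦0, 2↦5}  ⇒  2 nodes, 0 edges  {∅}
normal form: no rule applies after step 4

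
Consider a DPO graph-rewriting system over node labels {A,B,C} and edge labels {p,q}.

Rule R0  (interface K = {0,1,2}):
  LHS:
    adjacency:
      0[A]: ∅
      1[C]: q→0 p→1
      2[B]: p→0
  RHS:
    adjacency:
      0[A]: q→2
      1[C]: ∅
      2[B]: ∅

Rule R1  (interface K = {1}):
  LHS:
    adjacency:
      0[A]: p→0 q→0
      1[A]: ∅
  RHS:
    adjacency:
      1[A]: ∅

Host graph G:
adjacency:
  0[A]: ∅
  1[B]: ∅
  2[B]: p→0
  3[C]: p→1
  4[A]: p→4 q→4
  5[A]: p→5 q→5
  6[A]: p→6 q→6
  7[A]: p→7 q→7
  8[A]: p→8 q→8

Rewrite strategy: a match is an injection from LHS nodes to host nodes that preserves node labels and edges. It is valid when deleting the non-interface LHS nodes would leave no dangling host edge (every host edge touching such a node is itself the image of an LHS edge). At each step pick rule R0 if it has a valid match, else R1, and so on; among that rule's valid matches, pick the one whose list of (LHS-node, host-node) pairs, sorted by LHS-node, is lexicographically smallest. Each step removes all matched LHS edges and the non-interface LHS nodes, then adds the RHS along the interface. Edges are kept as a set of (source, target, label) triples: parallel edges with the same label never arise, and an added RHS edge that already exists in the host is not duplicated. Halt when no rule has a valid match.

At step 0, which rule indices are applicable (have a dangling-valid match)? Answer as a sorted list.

R0: no valid match — LHS pattern not found
R1: 25 valid matches — {0↦4, 1↦0}, {0↦4, 1↦5}, {0↦4, 1↦6} (+22 more)

Answer: [R1]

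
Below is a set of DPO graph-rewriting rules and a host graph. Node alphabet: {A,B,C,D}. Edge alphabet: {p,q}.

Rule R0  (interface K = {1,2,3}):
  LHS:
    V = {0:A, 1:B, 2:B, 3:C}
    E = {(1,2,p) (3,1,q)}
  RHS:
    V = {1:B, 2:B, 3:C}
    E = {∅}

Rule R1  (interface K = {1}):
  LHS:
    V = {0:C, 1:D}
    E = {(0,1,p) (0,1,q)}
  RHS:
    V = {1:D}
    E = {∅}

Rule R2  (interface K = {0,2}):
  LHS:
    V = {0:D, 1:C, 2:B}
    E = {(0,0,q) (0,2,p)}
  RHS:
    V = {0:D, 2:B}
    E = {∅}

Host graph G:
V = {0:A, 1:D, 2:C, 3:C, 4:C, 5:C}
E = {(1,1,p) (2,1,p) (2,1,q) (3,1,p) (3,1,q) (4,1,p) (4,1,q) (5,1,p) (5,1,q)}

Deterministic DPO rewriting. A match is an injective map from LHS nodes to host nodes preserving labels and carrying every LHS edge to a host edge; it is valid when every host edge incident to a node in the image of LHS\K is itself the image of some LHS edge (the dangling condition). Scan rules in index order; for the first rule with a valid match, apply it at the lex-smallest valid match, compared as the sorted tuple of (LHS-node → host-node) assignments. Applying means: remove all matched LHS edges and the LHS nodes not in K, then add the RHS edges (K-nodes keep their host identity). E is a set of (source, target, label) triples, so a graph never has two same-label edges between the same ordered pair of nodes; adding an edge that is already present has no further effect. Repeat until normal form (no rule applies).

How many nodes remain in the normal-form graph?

Answer: 2

Rewrite trace:
start.  V:6 E:9  edges: 1-p->1 2-p->1 2-q->1 3-p->1 3-q->1 4-p->1 4-q->1 5-p->1 5-q->1
1. fire R1 via {0↦2, 1↦1}  →  V:5 E:7  edges: 1-p->1 3-p->1 3-q->1 4-p->1 4-q->1 5-p->1 5-q->1
2. fire R1 via {0↦3, 1↦1}  →  V:4 E:5  edges: 1-p->1 4-p->1 4-q->1 5-p->1 5-q->1
3. fire R1 via {0↦4, 1↦1}  →  V:3 E:3  edges: 1-p->1 5-p->1 5-q->1
4. fire R1 via {0↦5, 1↦1}  →  V:2 E:1  edges: 1-p->1
normal form: no rule applies after step 4
NF nodes: {0:A, 1:D}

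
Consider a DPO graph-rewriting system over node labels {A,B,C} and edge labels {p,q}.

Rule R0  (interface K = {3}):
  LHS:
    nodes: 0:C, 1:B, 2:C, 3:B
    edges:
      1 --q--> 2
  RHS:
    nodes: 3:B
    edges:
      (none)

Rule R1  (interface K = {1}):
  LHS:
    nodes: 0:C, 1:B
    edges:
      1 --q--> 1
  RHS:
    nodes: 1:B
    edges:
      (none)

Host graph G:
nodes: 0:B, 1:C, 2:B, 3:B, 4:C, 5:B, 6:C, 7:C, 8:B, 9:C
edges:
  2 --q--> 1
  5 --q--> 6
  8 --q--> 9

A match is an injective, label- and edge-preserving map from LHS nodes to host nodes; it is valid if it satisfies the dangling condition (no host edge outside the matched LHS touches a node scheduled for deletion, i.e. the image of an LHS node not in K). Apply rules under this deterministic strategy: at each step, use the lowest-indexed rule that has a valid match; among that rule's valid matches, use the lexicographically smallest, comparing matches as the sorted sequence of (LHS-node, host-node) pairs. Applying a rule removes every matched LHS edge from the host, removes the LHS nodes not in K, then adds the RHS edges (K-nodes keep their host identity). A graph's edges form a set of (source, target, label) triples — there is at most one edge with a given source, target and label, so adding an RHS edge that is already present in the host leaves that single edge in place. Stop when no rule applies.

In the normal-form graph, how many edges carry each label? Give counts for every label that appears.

Answer: q:1

Derivation:
start.  V:10 E:3  edges: 2-q->1 5-q->6 8-q->9
1. fire R0 via {0↦4, 1↦2, 2↦1, 3↦0}  →  V:7 E:2  edges: 5-q->6 8-q->9
2. fire R0 via {0↦7, 1↦5, 2↦6, 3↦0}  →  V:4 E:1  edges: 8-q->9
normal form: no rule applies after step 2
NF edges: [(8, 9, 'q')]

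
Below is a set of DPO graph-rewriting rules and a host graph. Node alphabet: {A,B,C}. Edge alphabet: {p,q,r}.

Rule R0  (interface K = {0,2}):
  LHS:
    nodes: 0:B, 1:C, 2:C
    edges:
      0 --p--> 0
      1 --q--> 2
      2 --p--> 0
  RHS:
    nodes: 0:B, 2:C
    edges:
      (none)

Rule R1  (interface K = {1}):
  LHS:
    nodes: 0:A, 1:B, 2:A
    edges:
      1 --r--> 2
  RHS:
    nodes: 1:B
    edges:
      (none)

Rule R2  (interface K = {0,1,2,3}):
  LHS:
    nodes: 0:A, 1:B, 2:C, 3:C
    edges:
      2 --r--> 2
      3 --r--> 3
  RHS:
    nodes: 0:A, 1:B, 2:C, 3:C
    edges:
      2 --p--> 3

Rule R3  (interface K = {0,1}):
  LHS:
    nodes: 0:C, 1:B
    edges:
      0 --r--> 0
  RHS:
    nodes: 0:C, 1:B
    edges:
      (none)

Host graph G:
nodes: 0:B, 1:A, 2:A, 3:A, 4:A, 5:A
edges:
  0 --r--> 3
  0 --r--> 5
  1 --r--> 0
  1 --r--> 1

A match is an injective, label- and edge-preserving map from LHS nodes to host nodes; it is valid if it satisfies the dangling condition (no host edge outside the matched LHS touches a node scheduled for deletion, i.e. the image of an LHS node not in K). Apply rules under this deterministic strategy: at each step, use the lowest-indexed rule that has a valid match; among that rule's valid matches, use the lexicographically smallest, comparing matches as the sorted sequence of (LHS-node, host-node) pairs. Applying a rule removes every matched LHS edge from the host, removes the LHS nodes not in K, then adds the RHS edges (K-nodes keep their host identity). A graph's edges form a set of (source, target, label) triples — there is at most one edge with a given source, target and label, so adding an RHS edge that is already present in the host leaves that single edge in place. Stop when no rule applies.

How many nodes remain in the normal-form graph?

initial: |V|=6 |E|=4  E = 0-r->3 0-r->5 1-r->0 1-r->1
step 1: apply R1 at {0↦2, 1↦0, 2↦3}  → |V|=4 |E|=3  E = 0-r->5 1-r->0 1-r->1
step 2: apply R1 at {0↦4, 1↦0, 2↦5}  → |V|=2 |E|=2  E = 1-r->0 1-r->1
normal form: no rule applies after step 2
NF nodes: {0:B, 1:A}

Answer: 2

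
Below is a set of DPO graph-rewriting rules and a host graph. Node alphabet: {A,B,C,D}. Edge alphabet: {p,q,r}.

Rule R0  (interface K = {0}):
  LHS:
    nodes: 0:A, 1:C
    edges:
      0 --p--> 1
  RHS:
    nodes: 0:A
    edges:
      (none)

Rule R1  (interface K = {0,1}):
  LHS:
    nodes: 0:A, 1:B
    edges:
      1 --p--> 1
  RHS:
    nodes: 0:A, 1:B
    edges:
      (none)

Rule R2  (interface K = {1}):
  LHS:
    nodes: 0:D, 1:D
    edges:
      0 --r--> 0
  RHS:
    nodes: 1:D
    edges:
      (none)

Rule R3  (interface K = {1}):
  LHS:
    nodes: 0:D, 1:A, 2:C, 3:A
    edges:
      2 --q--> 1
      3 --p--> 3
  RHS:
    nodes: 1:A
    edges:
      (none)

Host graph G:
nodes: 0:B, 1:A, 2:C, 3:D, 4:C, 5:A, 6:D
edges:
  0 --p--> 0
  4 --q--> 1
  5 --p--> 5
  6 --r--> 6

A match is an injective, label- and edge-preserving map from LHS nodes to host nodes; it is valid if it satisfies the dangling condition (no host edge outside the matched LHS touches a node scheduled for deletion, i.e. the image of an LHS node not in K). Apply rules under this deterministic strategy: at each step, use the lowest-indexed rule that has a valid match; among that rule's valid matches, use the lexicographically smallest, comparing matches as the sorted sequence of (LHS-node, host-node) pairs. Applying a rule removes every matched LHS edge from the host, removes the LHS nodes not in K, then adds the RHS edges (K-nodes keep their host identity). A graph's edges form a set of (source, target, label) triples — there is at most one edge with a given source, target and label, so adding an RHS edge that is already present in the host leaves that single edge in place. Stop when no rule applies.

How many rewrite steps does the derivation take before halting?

Answer: 3

Derivation:
[0] host  ⇒  7 nodes, 4 edges  {0-p->0 4-q->1 5-p->5 6-r->6}
[1] R1 @ {0↦1, 1↦0}  ⇒  7 nodes, 3 edges  {4-q->1 5-p->5 6-r->6}
[2] R2 @ {0↦6, 1↦3}  ⇒  6 nodes, 2 edges  {4-q->1 5-p->5}
[3] R3 @ {0↦3, 1↦1, 2↦4, 3↦5}  ⇒  3 nodes, 0 edges  {∅}
final graph: no rule applies after step 3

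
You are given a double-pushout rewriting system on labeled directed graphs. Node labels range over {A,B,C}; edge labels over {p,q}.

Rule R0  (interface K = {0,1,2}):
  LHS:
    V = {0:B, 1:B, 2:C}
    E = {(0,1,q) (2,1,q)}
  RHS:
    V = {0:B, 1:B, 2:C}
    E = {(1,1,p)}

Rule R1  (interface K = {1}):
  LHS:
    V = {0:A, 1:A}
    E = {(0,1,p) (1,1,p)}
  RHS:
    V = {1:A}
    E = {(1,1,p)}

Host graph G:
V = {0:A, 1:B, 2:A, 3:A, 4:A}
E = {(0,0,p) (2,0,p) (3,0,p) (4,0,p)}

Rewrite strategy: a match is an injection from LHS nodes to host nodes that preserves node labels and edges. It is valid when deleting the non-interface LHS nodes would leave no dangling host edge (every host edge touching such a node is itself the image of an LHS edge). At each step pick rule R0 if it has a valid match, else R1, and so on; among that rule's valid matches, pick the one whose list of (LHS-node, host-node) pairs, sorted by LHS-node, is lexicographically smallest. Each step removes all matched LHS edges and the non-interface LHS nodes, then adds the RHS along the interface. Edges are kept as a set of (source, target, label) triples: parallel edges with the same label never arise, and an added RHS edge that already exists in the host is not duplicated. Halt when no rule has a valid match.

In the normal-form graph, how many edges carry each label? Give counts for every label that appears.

Answer: p:1

Rewrite trace:
initial: |V|=5 |E|=4  E = 0-p->0 2-p->0 3-p->0 4-p->0
step 1: apply R1 at {0↦2, 1↦0}  → |V|=4 |E|=3  E = 0-p->0 3-p->0 4-p->0
step 2: apply R1 at {0↦3, 1↦0}  → |V|=3 |E|=2  E = 0-p->0 4-p->0
step 3: apply R1 at {0↦4, 1↦0}  → |V|=2 |E|=1  E = 0-p->0
normal form: no rule applies after step 3
NF edges: [(0, 0, 'p')]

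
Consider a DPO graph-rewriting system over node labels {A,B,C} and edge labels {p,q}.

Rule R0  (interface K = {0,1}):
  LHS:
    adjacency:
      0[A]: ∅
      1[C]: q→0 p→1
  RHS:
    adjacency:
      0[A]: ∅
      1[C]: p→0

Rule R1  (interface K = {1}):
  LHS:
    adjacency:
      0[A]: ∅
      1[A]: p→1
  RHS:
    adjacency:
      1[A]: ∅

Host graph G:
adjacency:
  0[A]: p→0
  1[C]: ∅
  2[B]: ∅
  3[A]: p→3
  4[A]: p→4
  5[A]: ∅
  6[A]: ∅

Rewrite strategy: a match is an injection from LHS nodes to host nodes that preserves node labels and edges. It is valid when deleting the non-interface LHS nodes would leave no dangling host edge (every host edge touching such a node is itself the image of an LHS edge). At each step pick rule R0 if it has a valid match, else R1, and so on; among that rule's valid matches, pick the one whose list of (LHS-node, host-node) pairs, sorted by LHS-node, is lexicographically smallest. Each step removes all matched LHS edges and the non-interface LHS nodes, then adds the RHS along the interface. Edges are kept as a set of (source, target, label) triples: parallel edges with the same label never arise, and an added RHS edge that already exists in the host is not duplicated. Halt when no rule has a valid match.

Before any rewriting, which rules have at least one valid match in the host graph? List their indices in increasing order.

R0: no valid match — LHS pattern not found
R1: 6 valid matches — {0↦5, 1↦0}, {0↦5, 1↦3}, {0↦5, 1↦4} (+3 more)

Answer: [R1]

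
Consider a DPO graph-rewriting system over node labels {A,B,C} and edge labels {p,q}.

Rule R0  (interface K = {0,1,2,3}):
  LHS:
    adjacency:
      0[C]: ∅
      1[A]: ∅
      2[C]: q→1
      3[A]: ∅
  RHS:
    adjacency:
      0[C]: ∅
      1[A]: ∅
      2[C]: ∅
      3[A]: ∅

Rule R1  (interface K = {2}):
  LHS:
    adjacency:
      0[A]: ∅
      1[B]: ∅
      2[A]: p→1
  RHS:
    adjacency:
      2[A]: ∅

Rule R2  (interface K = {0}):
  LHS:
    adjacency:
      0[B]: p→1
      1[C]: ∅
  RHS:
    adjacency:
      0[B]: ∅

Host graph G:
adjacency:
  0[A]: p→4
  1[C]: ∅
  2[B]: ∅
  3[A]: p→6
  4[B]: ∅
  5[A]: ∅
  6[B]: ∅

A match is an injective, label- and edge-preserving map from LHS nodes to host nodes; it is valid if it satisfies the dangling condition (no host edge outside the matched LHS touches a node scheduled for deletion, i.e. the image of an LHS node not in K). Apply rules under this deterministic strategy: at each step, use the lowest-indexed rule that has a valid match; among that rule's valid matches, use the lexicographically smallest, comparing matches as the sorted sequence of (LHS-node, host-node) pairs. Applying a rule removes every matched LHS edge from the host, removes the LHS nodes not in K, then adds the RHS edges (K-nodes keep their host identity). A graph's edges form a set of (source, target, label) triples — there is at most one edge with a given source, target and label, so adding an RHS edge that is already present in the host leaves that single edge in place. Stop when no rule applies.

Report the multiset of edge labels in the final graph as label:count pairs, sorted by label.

initial: |V|=7 |E|=2  E = 0-p->4 3-p->6
step 1: apply R1 at {0↦5, 1↦4, 2↦0}  → |V|=5 |E|=1  E = 3-p->6
step 2: apply R1 at {0↦0, 1↦6, 2↦3}  → |V|=3 |E|=0  E = ∅
halt: no rule applies after step 2
NF edges: []

Answer: (no edges)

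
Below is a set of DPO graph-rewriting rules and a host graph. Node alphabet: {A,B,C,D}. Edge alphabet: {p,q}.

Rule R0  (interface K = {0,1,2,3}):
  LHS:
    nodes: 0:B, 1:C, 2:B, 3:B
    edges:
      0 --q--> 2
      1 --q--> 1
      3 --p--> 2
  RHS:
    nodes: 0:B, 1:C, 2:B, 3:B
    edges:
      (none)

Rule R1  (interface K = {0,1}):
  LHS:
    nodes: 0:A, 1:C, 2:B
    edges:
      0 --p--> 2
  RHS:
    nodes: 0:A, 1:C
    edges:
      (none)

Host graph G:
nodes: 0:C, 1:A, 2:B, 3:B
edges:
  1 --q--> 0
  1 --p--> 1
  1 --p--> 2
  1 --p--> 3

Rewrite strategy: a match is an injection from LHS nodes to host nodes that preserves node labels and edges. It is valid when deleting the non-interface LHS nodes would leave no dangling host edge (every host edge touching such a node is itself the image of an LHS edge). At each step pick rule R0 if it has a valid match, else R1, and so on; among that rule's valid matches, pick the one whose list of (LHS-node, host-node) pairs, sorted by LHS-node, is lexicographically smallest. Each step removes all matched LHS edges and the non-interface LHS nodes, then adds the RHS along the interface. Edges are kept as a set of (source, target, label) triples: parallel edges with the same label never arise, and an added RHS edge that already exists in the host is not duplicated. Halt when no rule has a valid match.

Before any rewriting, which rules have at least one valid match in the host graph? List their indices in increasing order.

R0: no valid match — LHS pattern not found
R1: 2 valid matches — {0↦1, 1↦0, 2↦2}, {0↦1, 1↦0, 2↦3}

Answer: [R1]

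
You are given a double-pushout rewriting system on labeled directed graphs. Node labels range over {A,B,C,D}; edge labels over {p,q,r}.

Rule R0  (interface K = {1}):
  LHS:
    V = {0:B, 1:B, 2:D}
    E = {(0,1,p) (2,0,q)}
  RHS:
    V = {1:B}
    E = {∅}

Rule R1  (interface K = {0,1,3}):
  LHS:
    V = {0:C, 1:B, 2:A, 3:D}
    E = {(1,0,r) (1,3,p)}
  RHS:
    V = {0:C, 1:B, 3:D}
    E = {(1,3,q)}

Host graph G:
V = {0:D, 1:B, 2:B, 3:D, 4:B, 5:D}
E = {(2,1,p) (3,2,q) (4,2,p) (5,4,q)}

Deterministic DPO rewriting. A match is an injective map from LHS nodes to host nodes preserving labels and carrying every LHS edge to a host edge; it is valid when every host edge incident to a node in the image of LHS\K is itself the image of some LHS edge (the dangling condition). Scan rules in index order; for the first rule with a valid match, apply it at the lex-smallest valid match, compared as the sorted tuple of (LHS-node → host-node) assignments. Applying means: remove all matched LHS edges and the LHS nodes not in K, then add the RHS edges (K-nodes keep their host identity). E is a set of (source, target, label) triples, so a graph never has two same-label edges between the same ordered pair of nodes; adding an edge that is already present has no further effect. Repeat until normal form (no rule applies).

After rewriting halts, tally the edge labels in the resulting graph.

Answer: (no edges)

Rewrite trace:
start.  V:6 E:4  edges: 2-p->1 3-q->2 4-p->2 5-q->4
1. fire R0 via {0↦4, 1↦2, 2↦5}  →  V:4 E:2  edges: 2-p->1 3-q->2
2. fire R0 via {0↦2, 1↦1, 2↦3}  →  V:2 E:0  edges: ∅
final graph: no rule applies after step 2
NF edges: []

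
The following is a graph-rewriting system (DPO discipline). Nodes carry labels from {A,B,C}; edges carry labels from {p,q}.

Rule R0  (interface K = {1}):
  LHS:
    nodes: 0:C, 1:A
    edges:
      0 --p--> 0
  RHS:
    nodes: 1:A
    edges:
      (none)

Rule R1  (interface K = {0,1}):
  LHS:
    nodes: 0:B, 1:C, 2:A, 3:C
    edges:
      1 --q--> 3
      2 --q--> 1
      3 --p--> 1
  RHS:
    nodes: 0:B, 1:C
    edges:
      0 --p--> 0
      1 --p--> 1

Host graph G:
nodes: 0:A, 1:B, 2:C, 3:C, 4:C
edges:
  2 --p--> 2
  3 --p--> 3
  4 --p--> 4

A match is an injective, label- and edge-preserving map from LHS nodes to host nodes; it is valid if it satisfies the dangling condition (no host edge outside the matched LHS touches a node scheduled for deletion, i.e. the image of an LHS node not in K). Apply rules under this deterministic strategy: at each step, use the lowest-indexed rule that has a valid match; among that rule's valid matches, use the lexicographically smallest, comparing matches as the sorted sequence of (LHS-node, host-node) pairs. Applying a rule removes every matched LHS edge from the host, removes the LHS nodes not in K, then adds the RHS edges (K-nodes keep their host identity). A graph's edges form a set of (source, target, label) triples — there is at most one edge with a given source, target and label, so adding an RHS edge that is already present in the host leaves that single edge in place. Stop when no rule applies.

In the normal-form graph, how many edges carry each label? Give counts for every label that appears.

Answer: (no edges)

Steps:
initial: |V|=5 |E|=3  E = 2-p->2 3-p->3 4-p->4
step 1: apply R0 at {0↦2, 1↦0}  → |V|=4 |E|=2  E = 3-p->3 4-p->4
step 2: apply R0 at {0↦3, 1↦0}  → |V|=3 |E|=1  E = 4-p->4
step 3: apply R0 at {0↦4, 1↦0}  → |V|=2 |E|=0  E = ∅
halt: no rule applies after step 3
NF edges: []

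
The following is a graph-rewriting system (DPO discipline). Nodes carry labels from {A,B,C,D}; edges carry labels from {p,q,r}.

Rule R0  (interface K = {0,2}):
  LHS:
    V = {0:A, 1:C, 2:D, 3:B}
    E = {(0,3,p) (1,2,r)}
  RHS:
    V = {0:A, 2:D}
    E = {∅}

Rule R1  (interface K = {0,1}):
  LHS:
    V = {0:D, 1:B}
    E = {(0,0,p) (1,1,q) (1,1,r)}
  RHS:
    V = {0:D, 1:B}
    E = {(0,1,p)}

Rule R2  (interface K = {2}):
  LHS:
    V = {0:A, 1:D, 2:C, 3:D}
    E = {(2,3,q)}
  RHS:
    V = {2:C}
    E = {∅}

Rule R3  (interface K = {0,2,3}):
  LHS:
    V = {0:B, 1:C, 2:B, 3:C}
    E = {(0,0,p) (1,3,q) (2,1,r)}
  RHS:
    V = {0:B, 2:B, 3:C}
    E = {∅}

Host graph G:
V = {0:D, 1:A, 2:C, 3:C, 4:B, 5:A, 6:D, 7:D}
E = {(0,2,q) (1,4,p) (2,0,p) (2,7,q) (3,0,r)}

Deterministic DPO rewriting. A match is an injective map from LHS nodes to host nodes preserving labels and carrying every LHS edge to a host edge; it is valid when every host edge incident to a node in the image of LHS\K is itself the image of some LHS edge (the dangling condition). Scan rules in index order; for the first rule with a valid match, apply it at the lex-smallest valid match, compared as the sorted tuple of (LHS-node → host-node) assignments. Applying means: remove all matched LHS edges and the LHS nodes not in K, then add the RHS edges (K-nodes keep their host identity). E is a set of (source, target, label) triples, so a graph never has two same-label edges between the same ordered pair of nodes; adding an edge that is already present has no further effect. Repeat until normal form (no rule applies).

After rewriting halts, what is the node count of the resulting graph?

Answer: 3

Steps:
[0] host  ⇒  8 nodes, 5 edges  {0-q->2 1-p->4 2-p->0 2-q->7 3-r->0}
[1] R0 @ {0↦1, 1↦3, 2↦0, 3↦4}  ⇒  6 nodes, 3 edges  {0-q->2 2-p->0 2-q->7}
[2] R2 @ {0↦1, 1↦6, 2↦2, 3↦7}  ⇒  3 nodes, 2 edges  {0-q->2 2-p->0}
final graph: no rule applies after step 2
NF nodes: {0:D, 2:C, 5:A}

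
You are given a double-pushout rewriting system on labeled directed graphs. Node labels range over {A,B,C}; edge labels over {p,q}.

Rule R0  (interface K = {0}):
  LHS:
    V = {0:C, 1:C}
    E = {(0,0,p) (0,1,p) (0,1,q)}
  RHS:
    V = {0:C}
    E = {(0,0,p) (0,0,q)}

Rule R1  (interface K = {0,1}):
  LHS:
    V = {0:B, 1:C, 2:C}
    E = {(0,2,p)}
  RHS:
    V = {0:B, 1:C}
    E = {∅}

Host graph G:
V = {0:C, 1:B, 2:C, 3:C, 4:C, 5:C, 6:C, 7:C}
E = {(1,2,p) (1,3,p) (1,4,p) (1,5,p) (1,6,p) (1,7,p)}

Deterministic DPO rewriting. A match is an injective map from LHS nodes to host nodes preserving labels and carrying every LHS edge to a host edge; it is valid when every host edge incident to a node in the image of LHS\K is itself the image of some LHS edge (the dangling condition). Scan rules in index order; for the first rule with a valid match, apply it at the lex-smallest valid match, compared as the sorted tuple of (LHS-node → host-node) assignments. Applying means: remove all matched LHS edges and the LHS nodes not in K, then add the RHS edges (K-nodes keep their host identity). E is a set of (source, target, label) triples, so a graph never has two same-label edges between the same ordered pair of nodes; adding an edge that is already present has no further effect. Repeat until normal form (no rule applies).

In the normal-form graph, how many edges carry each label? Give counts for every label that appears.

start.  V:8 E:6  edges: 1-p->2 1-p->3 1-p->4 1-p->5 1-p->6 1-p->7
1. fire R1 via {0↦1, 1↦0, 2↦2}  →  V:7 E:5  edges: 1-p->3 1-p->4 1-p->5 1-p->6 1-p->7
2. fire R1 via {0↦1, 1↦0, 2↦3}  →  V:6 E:4  edges: 1-p->4 1-p->5 1-p->6 1-p->7
3. fire R1 via {0↦1, 1↦0, 2↦4}  →  V:5 E:3  edges: 1-p->5 1-p->6 1-p->7
4. fire R1 via {0↦1, 1↦0, 2↦5}  →  V:4 E:2  edges: 1-p->6 1-p->7
5. fire R1 via {0↦1, 1↦0, 2↦6}  →  V:3 E:1  edges: 1-p->7
6. fire R1 via {0↦1, 1↦0, 2↦7}  →  V:2 E:0  edges: ∅
halt: no rule applies after step 6
NF edges: []

Answer: (no edges)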